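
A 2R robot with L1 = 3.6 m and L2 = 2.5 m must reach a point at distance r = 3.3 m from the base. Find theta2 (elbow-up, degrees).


cos(theta2) = (r^2 - L1^2 - L2^2) / (2*L1*L2)
cos(theta2) = (10.89 - 12.96 - 6.25) / 18.0
cos(theta2) = -0.462222
theta2 = 117.5306 degrees


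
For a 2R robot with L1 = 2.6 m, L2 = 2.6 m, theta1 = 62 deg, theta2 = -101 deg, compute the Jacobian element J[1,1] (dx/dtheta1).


J[1,1] = -L1*sin(t1) - L2*sin(t1+t2)
= -2.6*sin(62) - 2.6*sin(-39)
= -0.6594


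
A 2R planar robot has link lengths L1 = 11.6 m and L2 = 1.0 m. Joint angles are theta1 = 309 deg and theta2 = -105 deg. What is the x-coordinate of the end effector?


Convert angles to radians: theta1 = 5.3931, theta2 = -1.8326
x = L1*cos(theta1) + L2*cos(theta1+theta2)
x = 7.3001 + -0.9135
x = 6.3866


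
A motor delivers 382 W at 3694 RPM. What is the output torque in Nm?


omega = 3694 * 2*pi/60 = 386.8348 rad/s
tau = P / omega = 382 / 386.8348
= 0.9875 Nm


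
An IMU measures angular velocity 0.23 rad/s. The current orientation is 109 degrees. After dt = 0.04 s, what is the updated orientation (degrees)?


delta_theta = w * dt = 0.23 * 0.04 = 0.0092 rad
= 0.5271 deg
theta_new = 109 + 0.5271 = 109.5271 deg


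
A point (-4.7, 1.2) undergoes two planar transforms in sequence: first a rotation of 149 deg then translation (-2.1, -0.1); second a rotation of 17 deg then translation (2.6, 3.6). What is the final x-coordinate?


After transform 1:
x1 = cos(149)*-4.7 - sin(149)*1.2 + -2.1 = 1.3106
y1 = sin(149)*-4.7 + cos(149)*1.2 + -0.1 = -3.5493
After transform 2:
x2 = cos(17)*1.3106 - sin(17)*-3.5493 + 2.6
= 4.8911


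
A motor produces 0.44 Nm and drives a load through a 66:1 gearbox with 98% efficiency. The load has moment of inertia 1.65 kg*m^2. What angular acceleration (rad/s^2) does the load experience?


tau_out = tau_motor * N * eta
= 0.44 * 66 * 0.98 = 28.4592 Nm
alpha = tau_out / I = 28.4592 / 1.65
= 17.248 rad/s^2


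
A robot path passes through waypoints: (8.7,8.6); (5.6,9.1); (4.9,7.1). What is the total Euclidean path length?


Segment lengths:
  seg1 = sqrt((-3.1)^2 + (0.5)^2) = 3.1401
  seg2 = sqrt((-0.7)^2 + (-2.0)^2) = 2.119
Total = 5.259


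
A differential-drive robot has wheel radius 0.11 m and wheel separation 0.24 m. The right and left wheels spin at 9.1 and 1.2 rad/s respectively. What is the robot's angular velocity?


vR = r*wR = 0.11*9.1 = 1.001 m/s
vL = r*wL = 0.11*1.2 = 0.132 m/s
v = (vR+vL)/2 = 0.5665 m/s
omega = (vR-vL)/L = 3.6208 rad/s
angular velocity = 3.6208 rad/s


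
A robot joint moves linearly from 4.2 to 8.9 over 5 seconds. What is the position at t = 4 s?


s = t/T = 4/5 = 0.8
p(t) = p0 + (pf-p0)*s
= 4.2 + (8.9 - 4.2) * 0.8
= 7.96


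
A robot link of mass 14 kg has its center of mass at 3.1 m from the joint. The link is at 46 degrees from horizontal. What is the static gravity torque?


tau = m*g*L*cos(angle)
= 14 * 9.81 * 3.1 * cos(46 deg)
= 14 * 9.81 * 3.1 * 0.6947
= 295.7536 Nm


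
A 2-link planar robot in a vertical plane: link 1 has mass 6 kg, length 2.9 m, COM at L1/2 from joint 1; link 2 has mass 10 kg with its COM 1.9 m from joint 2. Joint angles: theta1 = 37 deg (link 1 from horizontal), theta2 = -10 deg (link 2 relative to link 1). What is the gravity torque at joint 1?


Horizontal distance from joint 1 to link-1 COM:
  x_c1 = (L1/2)*cos(t1) = 1.45 * 0.7986 = 1.158 m
Horizontal distance from joint 1 to link-2 COM:
  x_c2 = L1*cos(t1) + Lc2*cos(t1+t2)
       = 2.9*0.7986 + 1.9*0.891 = 4.009 m
tau1 = m1*g*x_c1 + m2*g*x_c2
     = 6*9.81*1.158 + 10*9.81*4.009
     = 68.1611 + 393.2785
     = 461.4397 Nm


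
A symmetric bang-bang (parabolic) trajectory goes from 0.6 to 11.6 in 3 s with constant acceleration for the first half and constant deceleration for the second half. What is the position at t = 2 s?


Symmetric rest-to-rest: each phase covers (pf-p0)/2 in time T/2. 0.5*a*(T/2)^2 = (pf-p0)/2 => a = 4*(pf-p0)/T^2
a = 4*(11.6-0.6)/3^2 = 4.8889
t = 2 is in the deceleration phase (t > T/2).
p = pf - 0.5*a*(T-t)^2 = 11.6 - 0.5*4.8889*1^2
= 9.1556


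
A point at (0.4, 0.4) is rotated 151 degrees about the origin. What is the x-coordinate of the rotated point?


x' = x*cos(theta) - y*sin(theta)
cos(151 deg) = -0.8746, sin(151 deg) = 0.4848
x' = 0.4 * -0.8746 - 0.4 * 0.4848
= -0.3498 - 0.1939
= -0.5438


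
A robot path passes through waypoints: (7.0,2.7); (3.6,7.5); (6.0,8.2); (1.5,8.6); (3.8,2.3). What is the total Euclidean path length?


Segment lengths:
  seg1 = sqrt((-3.4)^2 + (4.8)^2) = 5.8822
  seg2 = sqrt((2.4)^2 + (0.7)^2) = 2.5
  seg3 = sqrt((-4.5)^2 + (0.4)^2) = 4.5177
  seg4 = sqrt((2.3)^2 + (-6.3)^2) = 6.7067
Total = 19.6066


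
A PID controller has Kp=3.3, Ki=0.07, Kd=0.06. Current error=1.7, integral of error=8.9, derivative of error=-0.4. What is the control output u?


u = Kp*e + Ki*int(e) + Kd*de/dt
= 3.3*1.7 + 0.07*8.9 + 0.06*(-0.4)
= 5.61 + 0.623 + -0.024
= 6.209


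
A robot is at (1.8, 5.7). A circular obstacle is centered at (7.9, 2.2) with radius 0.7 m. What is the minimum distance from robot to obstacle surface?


center_dist = sqrt((1.8-7.9)^2 + (5.7-2.2)^2)
= sqrt(37.21 + 12.25)
= 7.0328
min_dist = center_dist - radius = 7.0328 - 0.7 = 6.3328 m


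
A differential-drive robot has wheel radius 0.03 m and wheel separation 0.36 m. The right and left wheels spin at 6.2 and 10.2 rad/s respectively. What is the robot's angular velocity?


vR = r*wR = 0.03*6.2 = 0.186 m/s
vL = r*wL = 0.03*10.2 = 0.306 m/s
v = (vR+vL)/2 = 0.246 m/s
omega = (vR-vL)/L = -0.3333 rad/s
angular velocity = -0.3333 rad/s


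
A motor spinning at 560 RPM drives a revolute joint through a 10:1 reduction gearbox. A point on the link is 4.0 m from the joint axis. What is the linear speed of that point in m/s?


omega_motor = 560 * 2*pi/60 = 58.6431 rad/s
omega_joint = omega_motor / 10 = 5.8643 rad/s
v = omega_joint * r = 5.8643 * 4.0
= 23.4572 m/s


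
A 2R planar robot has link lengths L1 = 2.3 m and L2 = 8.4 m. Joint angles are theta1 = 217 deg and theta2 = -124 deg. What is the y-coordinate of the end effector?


Convert angles to radians: theta1 = 3.7874, theta2 = -2.1642
y = L1*sin(theta1) + L2*sin(theta1+theta2)
y = -1.3842 + 8.3885
y = 7.0043


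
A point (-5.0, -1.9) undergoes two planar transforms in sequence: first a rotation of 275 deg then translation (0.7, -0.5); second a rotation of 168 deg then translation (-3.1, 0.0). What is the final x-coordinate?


After transform 1:
x1 = cos(275)*-5.0 - sin(275)*-1.9 + 0.7 = -1.6285
y1 = sin(275)*-5.0 + cos(275)*-1.9 + -0.5 = 4.3154
After transform 2:
x2 = cos(168)*-1.6285 - sin(168)*4.3154 + -3.1
= -2.4043


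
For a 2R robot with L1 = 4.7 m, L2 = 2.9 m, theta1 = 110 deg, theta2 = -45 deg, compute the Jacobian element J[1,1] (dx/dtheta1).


J[1,1] = -L1*sin(t1) - L2*sin(t1+t2)
= -4.7*sin(110) - 2.9*sin(65)
= -7.0448


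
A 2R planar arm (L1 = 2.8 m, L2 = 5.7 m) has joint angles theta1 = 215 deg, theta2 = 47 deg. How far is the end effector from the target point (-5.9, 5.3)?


End effector via forward kinematics:
x = L1*cos(t1) + L2*cos(t1+t2) = -3.0869
y = L1*sin(t1) + L2*sin(t1+t2) = -7.2505
Distance to target:
d = sqrt((-5.9 - -3.0869)^2 + (5.3 - -7.2505)^2)
= sqrt(7.9135 + 157.5161)
= 12.8619 m


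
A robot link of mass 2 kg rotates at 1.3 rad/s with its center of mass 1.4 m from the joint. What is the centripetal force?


F = m * omega^2 * r
= 2 * 1.3^2 * 1.4
= 2 * 1.69 * 1.4
= 4.732 N


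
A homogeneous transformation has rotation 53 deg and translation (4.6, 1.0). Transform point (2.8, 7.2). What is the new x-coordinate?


x' = cos(theta)*px - sin(theta)*py + tx
= 0.6018*2.8 - 0.7986*7.2 + 4.6
= 0.5349


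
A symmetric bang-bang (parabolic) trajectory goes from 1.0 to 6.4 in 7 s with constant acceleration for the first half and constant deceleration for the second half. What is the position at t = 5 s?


Symmetric rest-to-rest: each phase covers (pf-p0)/2 in time T/2. 0.5*a*(T/2)^2 = (pf-p0)/2 => a = 4*(pf-p0)/T^2
a = 4*(6.4-1.0)/7^2 = 0.4408
t = 5 is in the deceleration phase (t > T/2).
p = pf - 0.5*a*(T-t)^2 = 6.4 - 0.5*0.4408*2^2
= 5.5184


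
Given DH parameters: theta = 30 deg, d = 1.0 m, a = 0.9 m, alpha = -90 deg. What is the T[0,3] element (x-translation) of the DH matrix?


T[0,3] = a * cos(theta)
= 0.9 * cos(30 deg)
= 0.9 * 0.866
= 0.7794


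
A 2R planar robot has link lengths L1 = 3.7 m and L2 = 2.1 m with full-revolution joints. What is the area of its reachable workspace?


r_max = L1 + L2 = 5.8 m
r_min = |L1 - L2| = 1.6 m
Area = pi*(r_max^2 - r_min^2)
= pi*(33.64 - 2.56)
= pi * 31.08
= 97.6407 m^2


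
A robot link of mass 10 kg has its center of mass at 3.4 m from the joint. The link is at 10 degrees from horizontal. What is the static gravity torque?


tau = m*g*L*cos(angle)
= 10 * 9.81 * 3.4 * cos(10 deg)
= 10 * 9.81 * 3.4 * 0.9848
= 328.4728 Nm


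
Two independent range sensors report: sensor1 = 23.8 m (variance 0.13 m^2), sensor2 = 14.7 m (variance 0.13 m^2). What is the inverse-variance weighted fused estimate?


w1 = (1/var1) / (1/var1 + 1/var2)
   = 7.6923 / (7.6923 + 7.6923) = 0.5
w2 = 1 - w1 = 0.5
fused = w1*s1 + w2*s2 = 11.9 + 7.35
= 19.25 m


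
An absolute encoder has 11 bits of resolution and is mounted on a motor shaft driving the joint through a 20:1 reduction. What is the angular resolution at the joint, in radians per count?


counts = 2^11 = 2048
effective counts at joint = 2048 * 20 = 40960
resolution = 2*pi / 40960
= 1.5340e-04 rad/count


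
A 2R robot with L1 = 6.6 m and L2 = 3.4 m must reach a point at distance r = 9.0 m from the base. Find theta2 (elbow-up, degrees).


cos(theta2) = (r^2 - L1^2 - L2^2) / (2*L1*L2)
cos(theta2) = (81.0 - 43.56 - 11.56) / 44.88
cos(theta2) = 0.576649
theta2 = 54.7848 degrees


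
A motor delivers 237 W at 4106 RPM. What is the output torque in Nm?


omega = 4106 * 2*pi/60 = 429.9793 rad/s
tau = P / omega = 237 / 429.9793
= 0.5512 Nm


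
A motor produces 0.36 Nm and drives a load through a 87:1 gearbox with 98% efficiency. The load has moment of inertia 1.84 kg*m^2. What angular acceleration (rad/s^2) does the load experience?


tau_out = tau_motor * N * eta
= 0.36 * 87 * 0.98 = 30.6936 Nm
alpha = tau_out / I = 30.6936 / 1.84
= 16.6813 rad/s^2


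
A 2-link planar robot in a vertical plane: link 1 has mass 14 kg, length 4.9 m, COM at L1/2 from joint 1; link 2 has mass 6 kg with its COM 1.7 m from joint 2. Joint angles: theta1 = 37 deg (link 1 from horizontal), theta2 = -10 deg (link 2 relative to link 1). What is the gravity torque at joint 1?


Horizontal distance from joint 1 to link-1 COM:
  x_c1 = (L1/2)*cos(t1) = 2.45 * 0.7986 = 1.9567 m
Horizontal distance from joint 1 to link-2 COM:
  x_c2 = L1*cos(t1) + Lc2*cos(t1+t2)
       = 4.9*0.7986 + 1.7*0.891 = 5.428 m
tau1 = m1*g*x_c1 + m2*g*x_c2
     = 14*9.81*1.9567 + 6*9.81*5.428
     = 268.7273 + 319.4936
     = 588.2208 Nm


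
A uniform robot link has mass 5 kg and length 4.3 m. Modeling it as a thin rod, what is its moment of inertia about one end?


I = (1/3) * m * L^2
= (1/3) * 5 * 4.3^2
= 0.333333 * 5 * 18.49
= 30.8167 kg*m^2


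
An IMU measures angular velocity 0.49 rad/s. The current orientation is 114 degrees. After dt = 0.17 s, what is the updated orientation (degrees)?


delta_theta = w * dt = 0.49 * 0.17 = 0.0833 rad
= 4.7727 deg
theta_new = 114 + 4.7727 = 118.7727 deg


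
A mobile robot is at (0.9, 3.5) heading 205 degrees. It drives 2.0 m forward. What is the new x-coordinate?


x_new = x0 + d*cos(theta)
= 0.9 + 2.0*cos(205)
= 0.9 + -1.8126
= -0.9126


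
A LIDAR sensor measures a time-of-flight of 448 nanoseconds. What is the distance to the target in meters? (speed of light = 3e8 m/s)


tof = 448 ns = 4.48e-07 s
dist = c * tof / 2
= 3e8 * 4.48e-07 / 2
= 67.2 m


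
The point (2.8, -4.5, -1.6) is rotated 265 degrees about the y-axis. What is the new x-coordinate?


Rotation about y-axis: x' = x*cos(theta) + z*sin(theta)
= 2.8 * -0.0872 + -1.6 * -0.9962
= 1.3499


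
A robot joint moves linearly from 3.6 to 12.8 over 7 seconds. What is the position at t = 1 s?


s = t/T = 1/7 = 0.1429
p(t) = p0 + (pf-p0)*s
= 3.6 + (12.8 - 3.6) * 0.1429
= 4.9143


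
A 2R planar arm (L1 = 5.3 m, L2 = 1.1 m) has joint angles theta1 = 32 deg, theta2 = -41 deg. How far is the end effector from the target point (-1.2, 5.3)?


End effector via forward kinematics:
x = L1*cos(t1) + L2*cos(t1+t2) = 5.5811
y = L1*sin(t1) + L2*sin(t1+t2) = 2.6365
Distance to target:
d = sqrt((-1.2 - 5.5811)^2 + (5.3 - 2.6365)^2)
= sqrt(45.9835 + 7.0943)
= 7.2854 m


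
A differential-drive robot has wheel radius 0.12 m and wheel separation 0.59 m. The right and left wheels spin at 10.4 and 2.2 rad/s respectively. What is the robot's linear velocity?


vR = r*wR = 0.12*10.4 = 1.248 m/s
vL = r*wL = 0.12*2.2 = 0.264 m/s
v = (vR+vL)/2 = 0.756 m/s
omega = (vR-vL)/L = 1.6678 rad/s
linear velocity = 0.756 m/s


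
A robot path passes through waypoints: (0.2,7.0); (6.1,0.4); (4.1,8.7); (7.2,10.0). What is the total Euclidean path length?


Segment lengths:
  seg1 = sqrt((5.9)^2 + (-6.6)^2) = 8.8527
  seg2 = sqrt((-2.0)^2 + (8.3)^2) = 8.5376
  seg3 = sqrt((3.1)^2 + (1.3)^2) = 3.3615
Total = 20.7518


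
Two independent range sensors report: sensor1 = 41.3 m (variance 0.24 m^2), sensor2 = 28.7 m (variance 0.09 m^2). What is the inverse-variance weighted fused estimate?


w1 = (1/var1) / (1/var1 + 1/var2)
   = 4.1667 / (4.1667 + 11.1111) = 0.2727
w2 = 1 - w1 = 0.7273
fused = w1*s1 + w2*s2 = 11.2636 + 20.8727
= 32.1364 m


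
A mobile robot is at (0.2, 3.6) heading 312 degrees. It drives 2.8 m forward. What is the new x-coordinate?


x_new = x0 + d*cos(theta)
= 0.2 + 2.8*cos(312)
= 0.2 + 1.8736
= 2.0736


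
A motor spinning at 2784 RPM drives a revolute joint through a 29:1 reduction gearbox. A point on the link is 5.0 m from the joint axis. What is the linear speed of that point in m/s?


omega_motor = 2784 * 2*pi/60 = 291.5398 rad/s
omega_joint = omega_motor / 29 = 10.0531 rad/s
v = omega_joint * r = 10.0531 * 5.0
= 50.2655 m/s


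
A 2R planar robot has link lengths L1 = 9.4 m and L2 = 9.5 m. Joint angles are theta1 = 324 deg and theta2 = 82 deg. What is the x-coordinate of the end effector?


Convert angles to radians: theta1 = 5.6549, theta2 = 1.4312
x = L1*cos(theta1) + L2*cos(theta1+theta2)
x = 7.6048 + 6.5993
x = 14.204


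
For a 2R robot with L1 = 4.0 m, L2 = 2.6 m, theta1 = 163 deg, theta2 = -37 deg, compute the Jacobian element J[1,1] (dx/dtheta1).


J[1,1] = -L1*sin(t1) - L2*sin(t1+t2)
= -4.0*sin(163) - 2.6*sin(126)
= -3.2729


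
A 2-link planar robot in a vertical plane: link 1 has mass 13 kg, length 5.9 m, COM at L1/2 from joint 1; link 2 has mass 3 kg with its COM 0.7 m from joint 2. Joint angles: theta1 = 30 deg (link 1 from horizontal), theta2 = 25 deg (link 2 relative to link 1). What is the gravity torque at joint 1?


Horizontal distance from joint 1 to link-1 COM:
  x_c1 = (L1/2)*cos(t1) = 2.95 * 0.866 = 2.5548 m
Horizontal distance from joint 1 to link-2 COM:
  x_c2 = L1*cos(t1) + Lc2*cos(t1+t2)
       = 5.9*0.866 + 0.7*0.5736 = 5.5111 m
tau1 = m1*g*x_c1 + m2*g*x_c2
     = 13*9.81*2.5548 + 3*9.81*5.5111
     = 325.8104 + 162.1903
     = 488.0007 Nm


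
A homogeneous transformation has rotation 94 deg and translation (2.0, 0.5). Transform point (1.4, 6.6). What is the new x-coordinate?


x' = cos(theta)*px - sin(theta)*py + tx
= -0.0698*1.4 - 0.9976*6.6 + 2.0
= -4.6816


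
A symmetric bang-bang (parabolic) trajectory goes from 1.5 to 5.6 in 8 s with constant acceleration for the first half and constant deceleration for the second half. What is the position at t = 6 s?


Symmetric rest-to-rest: each phase covers (pf-p0)/2 in time T/2. 0.5*a*(T/2)^2 = (pf-p0)/2 => a = 4*(pf-p0)/T^2
a = 4*(5.6-1.5)/8^2 = 0.2562
t = 6 is in the deceleration phase (t > T/2).
p = pf - 0.5*a*(T-t)^2 = 5.6 - 0.5*0.2562*2^2
= 5.0875


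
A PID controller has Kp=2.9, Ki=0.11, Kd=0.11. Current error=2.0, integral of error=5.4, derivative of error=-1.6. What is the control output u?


u = Kp*e + Ki*int(e) + Kd*de/dt
= 2.9*2.0 + 0.11*5.4 + 0.11*(-1.6)
= 5.8 + 0.594 + -0.176
= 6.218


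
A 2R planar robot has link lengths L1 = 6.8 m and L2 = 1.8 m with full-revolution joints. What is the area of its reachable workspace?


r_max = L1 + L2 = 8.6 m
r_min = |L1 - L2| = 5.0 m
Area = pi*(r_max^2 - r_min^2)
= pi*(73.96 - 25.0)
= pi * 48.96
= 153.8124 m^2


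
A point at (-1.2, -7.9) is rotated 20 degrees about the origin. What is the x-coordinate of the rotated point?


x' = x*cos(theta) - y*sin(theta)
cos(20 deg) = 0.9397, sin(20 deg) = 0.342
x' = -1.2 * 0.9397 - -7.9 * 0.342
= -1.1276 - -2.702
= 1.5743


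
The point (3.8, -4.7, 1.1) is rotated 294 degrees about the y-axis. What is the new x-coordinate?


Rotation about y-axis: x' = x*cos(theta) + z*sin(theta)
= 3.8 * 0.4067 + 1.1 * -0.9135
= 0.5407


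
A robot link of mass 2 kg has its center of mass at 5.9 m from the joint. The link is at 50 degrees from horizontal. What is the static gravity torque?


tau = m*g*L*cos(angle)
= 2 * 9.81 * 5.9 * cos(50 deg)
= 2 * 9.81 * 5.9 * 0.6428
= 74.4078 Nm


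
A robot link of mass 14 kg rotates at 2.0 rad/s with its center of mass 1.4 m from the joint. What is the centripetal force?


F = m * omega^2 * r
= 14 * 2.0^2 * 1.4
= 14 * 4.0 * 1.4
= 78.4 N


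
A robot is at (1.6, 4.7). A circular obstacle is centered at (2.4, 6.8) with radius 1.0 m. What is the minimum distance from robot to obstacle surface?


center_dist = sqrt((1.6-2.4)^2 + (4.7-6.8)^2)
= sqrt(0.64 + 4.41)
= 2.2472
min_dist = center_dist - radius = 2.2472 - 1.0 = 1.2472 m


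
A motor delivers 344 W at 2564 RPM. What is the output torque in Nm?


omega = 2564 * 2*pi/60 = 268.5015 rad/s
tau = P / omega = 344 / 268.5015
= 1.2812 Nm


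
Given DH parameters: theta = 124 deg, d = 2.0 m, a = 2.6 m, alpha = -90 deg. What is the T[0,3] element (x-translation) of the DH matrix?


T[0,3] = a * cos(theta)
= 2.6 * cos(124 deg)
= 2.6 * -0.5592
= -1.4539


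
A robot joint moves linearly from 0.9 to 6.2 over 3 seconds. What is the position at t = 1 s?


s = t/T = 1/3 = 0.3333
p(t) = p0 + (pf-p0)*s
= 0.9 + (6.2 - 0.9) * 0.3333
= 2.6667


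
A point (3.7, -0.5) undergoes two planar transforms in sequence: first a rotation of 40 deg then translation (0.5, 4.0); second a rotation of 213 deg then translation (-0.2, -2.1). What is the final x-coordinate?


After transform 1:
x1 = cos(40)*3.7 - sin(40)*-0.5 + 0.5 = 3.6558
y1 = sin(40)*3.7 + cos(40)*-0.5 + 4.0 = 5.9953
After transform 2:
x2 = cos(213)*3.6558 - sin(213)*5.9953 + -0.2
= -7.0000e-04


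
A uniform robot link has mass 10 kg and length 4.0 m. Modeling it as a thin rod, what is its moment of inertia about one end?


I = (1/3) * m * L^2
= (1/3) * 10 * 4.0^2
= 0.333333 * 10 * 16.0
= 53.3333 kg*m^2


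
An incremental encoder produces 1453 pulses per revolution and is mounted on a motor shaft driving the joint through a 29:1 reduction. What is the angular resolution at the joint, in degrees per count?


counts per rev = 1453
effective counts at joint = 1453 * 29 = 42137
resolution = 360 / 42137
= 0.0085 deg/count


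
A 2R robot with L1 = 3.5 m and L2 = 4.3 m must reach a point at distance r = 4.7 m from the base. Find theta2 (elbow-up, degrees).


cos(theta2) = (r^2 - L1^2 - L2^2) / (2*L1*L2)
cos(theta2) = (22.09 - 12.25 - 18.49) / 30.1
cos(theta2) = -0.287375
theta2 = 106.7009 degrees


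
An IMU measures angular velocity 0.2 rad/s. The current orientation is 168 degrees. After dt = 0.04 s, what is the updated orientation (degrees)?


delta_theta = w * dt = 0.2 * 0.04 = 0.008 rad
= 0.4584 deg
theta_new = 168 + 0.4584 = 168.4584 deg


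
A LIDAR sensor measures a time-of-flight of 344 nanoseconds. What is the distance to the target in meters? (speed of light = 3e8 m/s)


tof = 344 ns = 3.44e-07 s
dist = c * tof / 2
= 3e8 * 3.44e-07 / 2
= 51.6 m


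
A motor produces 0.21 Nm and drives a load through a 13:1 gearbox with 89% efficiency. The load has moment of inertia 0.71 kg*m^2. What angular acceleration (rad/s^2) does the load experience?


tau_out = tau_motor * N * eta
= 0.21 * 13 * 0.89 = 2.4297 Nm
alpha = tau_out / I = 2.4297 / 0.71
= 3.4221 rad/s^2


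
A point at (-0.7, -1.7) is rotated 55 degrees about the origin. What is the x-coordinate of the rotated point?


x' = x*cos(theta) - y*sin(theta)
cos(55 deg) = 0.5736, sin(55 deg) = 0.8192
x' = -0.7 * 0.5736 - -1.7 * 0.8192
= -0.4015 - -1.3926
= 0.9911


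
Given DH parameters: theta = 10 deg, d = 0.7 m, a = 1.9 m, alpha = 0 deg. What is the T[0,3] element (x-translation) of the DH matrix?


T[0,3] = a * cos(theta)
= 1.9 * cos(10 deg)
= 1.9 * 0.9848
= 1.8711


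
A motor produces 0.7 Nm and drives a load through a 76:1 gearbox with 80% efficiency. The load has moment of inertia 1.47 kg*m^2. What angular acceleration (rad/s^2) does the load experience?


tau_out = tau_motor * N * eta
= 0.7 * 76 * 0.8 = 42.56 Nm
alpha = tau_out / I = 42.56 / 1.47
= 28.9524 rad/s^2


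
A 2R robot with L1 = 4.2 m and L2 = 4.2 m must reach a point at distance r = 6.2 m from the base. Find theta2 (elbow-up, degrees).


cos(theta2) = (r^2 - L1^2 - L2^2) / (2*L1*L2)
cos(theta2) = (38.44 - 17.64 - 17.64) / 35.28
cos(theta2) = 0.089569
theta2 = 84.8612 degrees


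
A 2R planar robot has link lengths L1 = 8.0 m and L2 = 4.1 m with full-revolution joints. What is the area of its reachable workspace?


r_max = L1 + L2 = 12.1 m
r_min = |L1 - L2| = 3.9 m
Area = pi*(r_max^2 - r_min^2)
= pi*(146.41 - 15.21)
= pi * 131.2
= 412.177 m^2


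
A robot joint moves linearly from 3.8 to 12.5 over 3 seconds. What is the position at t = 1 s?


s = t/T = 1/3 = 0.3333
p(t) = p0 + (pf-p0)*s
= 3.8 + (12.5 - 3.8) * 0.3333
= 6.7


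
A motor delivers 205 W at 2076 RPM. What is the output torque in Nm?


omega = 2076 * 2*pi/60 = 217.3982 rad/s
tau = P / omega = 205 / 217.3982
= 0.943 Nm


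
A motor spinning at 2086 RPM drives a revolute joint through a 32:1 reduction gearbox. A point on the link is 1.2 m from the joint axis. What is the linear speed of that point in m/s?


omega_motor = 2086 * 2*pi/60 = 218.4454 rad/s
omega_joint = omega_motor / 32 = 6.8264 rad/s
v = omega_joint * r = 6.8264 * 1.2
= 8.1917 m/s


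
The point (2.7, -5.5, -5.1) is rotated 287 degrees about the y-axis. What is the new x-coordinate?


Rotation about y-axis: x' = x*cos(theta) + z*sin(theta)
= 2.7 * 0.2924 + -5.1 * -0.9563
= 5.6666


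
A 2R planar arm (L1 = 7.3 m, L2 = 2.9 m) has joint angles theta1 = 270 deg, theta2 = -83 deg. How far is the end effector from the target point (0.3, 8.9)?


End effector via forward kinematics:
x = L1*cos(t1) + L2*cos(t1+t2) = -2.8784
y = L1*sin(t1) + L2*sin(t1+t2) = -7.6534
Distance to target:
d = sqrt((0.3 - -2.8784)^2 + (8.9 - -7.6534)^2)
= sqrt(10.1021 + 274.0157)
= 16.8558 m


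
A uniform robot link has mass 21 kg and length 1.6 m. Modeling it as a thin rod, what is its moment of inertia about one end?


I = (1/3) * m * L^2
= (1/3) * 21 * 1.6^2
= 0.333333 * 21 * 2.56
= 17.92 kg*m^2


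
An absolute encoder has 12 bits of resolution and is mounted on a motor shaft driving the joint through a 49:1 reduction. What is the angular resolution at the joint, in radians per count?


counts = 2^12 = 4096
effective counts at joint = 4096 * 49 = 200704
resolution = 2*pi / 200704
= 3.1306e-05 rad/count


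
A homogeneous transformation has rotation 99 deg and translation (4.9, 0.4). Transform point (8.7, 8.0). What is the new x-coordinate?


x' = cos(theta)*px - sin(theta)*py + tx
= -0.1564*8.7 - 0.9877*8.0 + 4.9
= -4.3625


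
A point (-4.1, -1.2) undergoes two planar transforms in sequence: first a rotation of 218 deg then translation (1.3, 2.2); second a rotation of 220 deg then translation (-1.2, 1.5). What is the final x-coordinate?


After transform 1:
x1 = cos(218)*-4.1 - sin(218)*-1.2 + 1.3 = 3.7921
y1 = sin(218)*-4.1 + cos(218)*-1.2 + 2.2 = 5.6698
After transform 2:
x2 = cos(220)*3.7921 - sin(220)*5.6698 + -1.2
= -0.4604


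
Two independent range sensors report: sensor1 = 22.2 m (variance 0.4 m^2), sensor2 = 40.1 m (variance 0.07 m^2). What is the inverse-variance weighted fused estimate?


w1 = (1/var1) / (1/var1 + 1/var2)
   = 2.5 / (2.5 + 14.2857) = 0.1489
w2 = 1 - w1 = 0.8511
fused = w1*s1 + w2*s2 = 3.3064 + 34.1277
= 37.434 m


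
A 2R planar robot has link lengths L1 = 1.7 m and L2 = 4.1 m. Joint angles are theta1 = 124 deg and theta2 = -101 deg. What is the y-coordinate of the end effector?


Convert angles to radians: theta1 = 2.1642, theta2 = -1.7628
y = L1*sin(theta1) + L2*sin(theta1+theta2)
y = 1.4094 + 1.602
y = 3.0114


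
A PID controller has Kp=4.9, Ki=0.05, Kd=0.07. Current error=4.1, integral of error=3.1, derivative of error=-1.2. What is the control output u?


u = Kp*e + Ki*int(e) + Kd*de/dt
= 4.9*4.1 + 0.05*3.1 + 0.07*(-1.2)
= 20.09 + 0.155 + -0.084
= 20.161


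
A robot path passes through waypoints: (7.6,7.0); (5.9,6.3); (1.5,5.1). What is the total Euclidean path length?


Segment lengths:
  seg1 = sqrt((-1.7)^2 + (-0.7)^2) = 1.8385
  seg2 = sqrt((-4.4)^2 + (-1.2)^2) = 4.5607
Total = 6.3992


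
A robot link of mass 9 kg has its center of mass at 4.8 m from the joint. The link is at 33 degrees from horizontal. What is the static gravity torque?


tau = m*g*L*cos(angle)
= 9 * 9.81 * 4.8 * cos(33 deg)
= 9 * 9.81 * 4.8 * 0.8387
= 355.4219 Nm


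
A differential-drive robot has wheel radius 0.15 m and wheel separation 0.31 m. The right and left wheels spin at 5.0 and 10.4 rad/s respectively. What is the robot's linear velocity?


vR = r*wR = 0.15*5.0 = 0.75 m/s
vL = r*wL = 0.15*10.4 = 1.56 m/s
v = (vR+vL)/2 = 1.155 m/s
omega = (vR-vL)/L = -2.6129 rad/s
linear velocity = 1.155 m/s


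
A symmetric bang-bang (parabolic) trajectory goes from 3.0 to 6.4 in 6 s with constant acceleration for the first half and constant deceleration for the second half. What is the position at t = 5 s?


Symmetric rest-to-rest: each phase covers (pf-p0)/2 in time T/2. 0.5*a*(T/2)^2 = (pf-p0)/2 => a = 4*(pf-p0)/T^2
a = 4*(6.4-3.0)/6^2 = 0.3778
t = 5 is in the deceleration phase (t > T/2).
p = pf - 0.5*a*(T-t)^2 = 6.4 - 0.5*0.3778*1^2
= 6.2111


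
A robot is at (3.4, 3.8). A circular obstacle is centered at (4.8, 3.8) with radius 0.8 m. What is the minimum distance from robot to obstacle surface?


center_dist = sqrt((3.4-4.8)^2 + (3.8-3.8)^2)
= sqrt(1.96 + 0.0)
= 1.4
min_dist = center_dist - radius = 1.4 - 0.8 = 0.6 m


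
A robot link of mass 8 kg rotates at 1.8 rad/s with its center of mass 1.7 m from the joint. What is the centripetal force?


F = m * omega^2 * r
= 8 * 1.8^2 * 1.7
= 8 * 3.24 * 1.7
= 44.064 N


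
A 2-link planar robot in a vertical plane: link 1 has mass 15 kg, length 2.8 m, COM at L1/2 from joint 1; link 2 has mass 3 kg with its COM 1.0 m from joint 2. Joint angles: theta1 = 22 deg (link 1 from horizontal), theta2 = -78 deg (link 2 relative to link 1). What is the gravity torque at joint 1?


Horizontal distance from joint 1 to link-1 COM:
  x_c1 = (L1/2)*cos(t1) = 1.4 * 0.9272 = 1.2981 m
Horizontal distance from joint 1 to link-2 COM:
  x_c2 = L1*cos(t1) + Lc2*cos(t1+t2)
       = 2.8*0.9272 + 1.0*0.5592 = 3.1553 m
tau1 = m1*g*x_c1 + m2*g*x_c2
     = 15*9.81*1.2981 + 3*9.81*3.1553
     = 191.0091 + 92.8607
     = 283.8699 Nm


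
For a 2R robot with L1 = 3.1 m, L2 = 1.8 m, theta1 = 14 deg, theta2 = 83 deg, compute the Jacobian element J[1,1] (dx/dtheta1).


J[1,1] = -L1*sin(t1) - L2*sin(t1+t2)
= -3.1*sin(14) - 1.8*sin(97)
= -2.5365


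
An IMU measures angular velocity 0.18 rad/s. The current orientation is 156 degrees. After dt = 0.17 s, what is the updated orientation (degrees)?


delta_theta = w * dt = 0.18 * 0.17 = 0.0306 rad
= 1.7533 deg
theta_new = 156 + 1.7533 = 157.7533 deg


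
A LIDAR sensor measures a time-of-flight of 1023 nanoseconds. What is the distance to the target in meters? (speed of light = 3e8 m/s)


tof = 1023 ns = 1.023e-06 s
dist = c * tof / 2
= 3e8 * 1.023e-06 / 2
= 153.45 m


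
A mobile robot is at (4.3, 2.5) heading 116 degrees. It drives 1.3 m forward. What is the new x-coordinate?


x_new = x0 + d*cos(theta)
= 4.3 + 1.3*cos(116)
= 4.3 + -0.5699
= 3.7301


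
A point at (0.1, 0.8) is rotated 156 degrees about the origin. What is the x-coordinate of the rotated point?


x' = x*cos(theta) - y*sin(theta)
cos(156 deg) = -0.9135, sin(156 deg) = 0.4067
x' = 0.1 * -0.9135 - 0.8 * 0.4067
= -0.0914 - 0.3254
= -0.4167


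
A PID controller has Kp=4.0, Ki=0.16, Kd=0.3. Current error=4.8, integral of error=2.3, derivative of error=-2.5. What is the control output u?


u = Kp*e + Ki*int(e) + Kd*de/dt
= 4.0*4.8 + 0.16*2.3 + 0.3*(-2.5)
= 19.2 + 0.368 + -0.75
= 18.818


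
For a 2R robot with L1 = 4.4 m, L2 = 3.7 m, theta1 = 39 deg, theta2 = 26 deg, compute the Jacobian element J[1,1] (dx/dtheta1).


J[1,1] = -L1*sin(t1) - L2*sin(t1+t2)
= -4.4*sin(39) - 3.7*sin(65)
= -6.1223


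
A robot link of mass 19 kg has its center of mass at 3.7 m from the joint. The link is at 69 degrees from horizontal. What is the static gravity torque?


tau = m*g*L*cos(angle)
= 19 * 9.81 * 3.7 * cos(69 deg)
= 19 * 9.81 * 3.7 * 0.3584
= 247.1459 Nm


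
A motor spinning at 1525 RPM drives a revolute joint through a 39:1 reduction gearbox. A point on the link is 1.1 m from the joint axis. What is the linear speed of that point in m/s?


omega_motor = 1525 * 2*pi/60 = 159.6976 rad/s
omega_joint = omega_motor / 39 = 4.0948 rad/s
v = omega_joint * r = 4.0948 * 1.1
= 4.5043 m/s


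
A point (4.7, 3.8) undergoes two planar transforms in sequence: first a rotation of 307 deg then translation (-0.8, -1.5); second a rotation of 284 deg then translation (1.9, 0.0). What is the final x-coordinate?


After transform 1:
x1 = cos(307)*4.7 - sin(307)*3.8 + -0.8 = 5.0633
y1 = sin(307)*4.7 + cos(307)*3.8 + -1.5 = -2.9667
After transform 2:
x2 = cos(284)*5.0633 - sin(284)*-2.9667 + 1.9
= 0.2464


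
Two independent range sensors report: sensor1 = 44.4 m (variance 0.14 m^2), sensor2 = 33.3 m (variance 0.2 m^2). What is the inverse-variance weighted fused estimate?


w1 = (1/var1) / (1/var1 + 1/var2)
   = 7.1429 / (7.1429 + 5.0) = 0.5882
w2 = 1 - w1 = 0.4118
fused = w1*s1 + w2*s2 = 26.1176 + 13.7118
= 39.8294 m


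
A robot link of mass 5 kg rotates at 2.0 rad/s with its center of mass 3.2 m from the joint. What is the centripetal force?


F = m * omega^2 * r
= 5 * 2.0^2 * 3.2
= 5 * 4.0 * 3.2
= 64.0 N


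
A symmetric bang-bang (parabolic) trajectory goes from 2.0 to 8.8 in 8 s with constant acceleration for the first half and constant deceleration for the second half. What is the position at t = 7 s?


Symmetric rest-to-rest: each phase covers (pf-p0)/2 in time T/2. 0.5*a*(T/2)^2 = (pf-p0)/2 => a = 4*(pf-p0)/T^2
a = 4*(8.8-2.0)/8^2 = 0.425
t = 7 is in the deceleration phase (t > T/2).
p = pf - 0.5*a*(T-t)^2 = 8.8 - 0.5*0.425*1^2
= 8.5875


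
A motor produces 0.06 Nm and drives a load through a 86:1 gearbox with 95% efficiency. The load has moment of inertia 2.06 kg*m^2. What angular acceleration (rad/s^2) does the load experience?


tau_out = tau_motor * N * eta
= 0.06 * 86 * 0.95 = 4.902 Nm
alpha = tau_out / I = 4.902 / 2.06
= 2.3796 rad/s^2


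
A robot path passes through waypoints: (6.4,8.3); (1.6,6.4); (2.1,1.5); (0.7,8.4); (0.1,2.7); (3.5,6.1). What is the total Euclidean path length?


Segment lengths:
  seg1 = sqrt((-4.8)^2 + (-1.9)^2) = 5.1624
  seg2 = sqrt((0.5)^2 + (-4.9)^2) = 4.9254
  seg3 = sqrt((-1.4)^2 + (6.9)^2) = 7.0406
  seg4 = sqrt((-0.6)^2 + (-5.7)^2) = 5.7315
  seg5 = sqrt((3.4)^2 + (3.4)^2) = 4.8083
Total = 27.6682


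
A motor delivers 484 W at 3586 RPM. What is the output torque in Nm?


omega = 3586 * 2*pi/60 = 375.525 rad/s
tau = P / omega = 484 / 375.525
= 1.2889 Nm


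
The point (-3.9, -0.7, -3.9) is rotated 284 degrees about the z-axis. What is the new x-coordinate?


Rotation about z-axis: x' = x*cos(theta) - y*sin(theta)
= -3.9 * 0.2419 - -0.7 * -0.9703
= -1.6227


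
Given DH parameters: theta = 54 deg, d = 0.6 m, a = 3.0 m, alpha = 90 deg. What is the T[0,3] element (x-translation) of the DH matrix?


T[0,3] = a * cos(theta)
= 3.0 * cos(54 deg)
= 3.0 * 0.5878
= 1.7634


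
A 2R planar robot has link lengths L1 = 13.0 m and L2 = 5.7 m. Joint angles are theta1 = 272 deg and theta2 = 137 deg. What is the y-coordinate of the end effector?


Convert angles to radians: theta1 = 4.7473, theta2 = 2.3911
y = L1*sin(theta1) + L2*sin(theta1+theta2)
y = -12.9921 + 4.3018
y = -8.6902


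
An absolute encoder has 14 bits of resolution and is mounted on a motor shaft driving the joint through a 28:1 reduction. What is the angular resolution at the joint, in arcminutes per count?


counts = 2^14 = 16384
effective counts at joint = 16384 * 28 = 458752
resolution = 360*60 / 458752
= 0.0471 arcmin/count


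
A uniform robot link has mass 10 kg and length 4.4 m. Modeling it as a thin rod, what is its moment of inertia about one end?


I = (1/3) * m * L^2
= (1/3) * 10 * 4.4^2
= 0.333333 * 10 * 19.36
= 64.5333 kg*m^2


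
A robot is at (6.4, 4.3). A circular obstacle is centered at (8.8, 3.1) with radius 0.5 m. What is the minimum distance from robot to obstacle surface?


center_dist = sqrt((6.4-8.8)^2 + (4.3-3.1)^2)
= sqrt(5.76 + 1.44)
= 2.6833
min_dist = center_dist - radius = 2.6833 - 0.5 = 2.1833 m


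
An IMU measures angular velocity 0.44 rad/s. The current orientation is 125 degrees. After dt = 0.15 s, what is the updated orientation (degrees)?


delta_theta = w * dt = 0.44 * 0.15 = 0.066 rad
= 3.7815 deg
theta_new = 125 + 3.7815 = 128.7815 deg


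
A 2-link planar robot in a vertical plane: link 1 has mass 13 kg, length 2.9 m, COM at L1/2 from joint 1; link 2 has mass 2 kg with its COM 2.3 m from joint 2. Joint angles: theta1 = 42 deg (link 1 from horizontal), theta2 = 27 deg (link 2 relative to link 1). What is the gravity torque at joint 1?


Horizontal distance from joint 1 to link-1 COM:
  x_c1 = (L1/2)*cos(t1) = 1.45 * 0.7431 = 1.0776 m
Horizontal distance from joint 1 to link-2 COM:
  x_c2 = L1*cos(t1) + Lc2*cos(t1+t2)
       = 2.9*0.7431 + 2.3*0.3584 = 2.9794 m
tau1 = m1*g*x_c1 + m2*g*x_c2
     = 13*9.81*1.0776 + 2*9.81*2.9794
     = 137.4212 + 58.4552
     = 195.8764 Nm


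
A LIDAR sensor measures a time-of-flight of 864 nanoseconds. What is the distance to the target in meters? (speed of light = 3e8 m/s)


tof = 864 ns = 8.64e-07 s
dist = c * tof / 2
= 3e8 * 8.64e-07 / 2
= 129.6 m


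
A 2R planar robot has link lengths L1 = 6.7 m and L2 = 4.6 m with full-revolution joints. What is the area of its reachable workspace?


r_max = L1 + L2 = 11.3 m
r_min = |L1 - L2| = 2.1 m
Area = pi*(r_max^2 - r_min^2)
= pi*(127.69 - 4.41)
= pi * 123.28
= 387.2955 m^2


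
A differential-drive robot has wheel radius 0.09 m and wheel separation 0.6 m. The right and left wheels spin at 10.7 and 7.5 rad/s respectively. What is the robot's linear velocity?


vR = r*wR = 0.09*10.7 = 0.963 m/s
vL = r*wL = 0.09*7.5 = 0.675 m/s
v = (vR+vL)/2 = 0.819 m/s
omega = (vR-vL)/L = 0.48 rad/s
linear velocity = 0.819 m/s


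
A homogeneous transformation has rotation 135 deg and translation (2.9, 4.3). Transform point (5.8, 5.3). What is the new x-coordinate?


x' = cos(theta)*px - sin(theta)*py + tx
= -0.7071*5.8 - 0.7071*5.3 + 2.9
= -4.9489


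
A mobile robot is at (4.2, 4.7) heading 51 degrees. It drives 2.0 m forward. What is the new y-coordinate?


y_new = y0 + d*sin(theta)
= 4.7 + 2.0*sin(51)
= 4.7 + 1.5543
= 6.2543


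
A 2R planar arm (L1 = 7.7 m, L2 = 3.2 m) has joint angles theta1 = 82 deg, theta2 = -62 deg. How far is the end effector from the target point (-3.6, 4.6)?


End effector via forward kinematics:
x = L1*cos(t1) + L2*cos(t1+t2) = 4.0786
y = L1*sin(t1) + L2*sin(t1+t2) = 8.7195
Distance to target:
d = sqrt((-3.6 - 4.0786)^2 + (4.6 - 8.7195)^2)
= sqrt(58.9617 + 16.9705)
= 8.7139 m


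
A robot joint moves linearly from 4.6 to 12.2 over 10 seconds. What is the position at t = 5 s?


s = t/T = 5/10 = 0.5
p(t) = p0 + (pf-p0)*s
= 4.6 + (12.2 - 4.6) * 0.5
= 8.4


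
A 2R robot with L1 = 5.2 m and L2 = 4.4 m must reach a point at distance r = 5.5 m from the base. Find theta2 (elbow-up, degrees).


cos(theta2) = (r^2 - L1^2 - L2^2) / (2*L1*L2)
cos(theta2) = (30.25 - 27.04 - 19.36) / 45.76
cos(theta2) = -0.352928
theta2 = 110.6665 degrees


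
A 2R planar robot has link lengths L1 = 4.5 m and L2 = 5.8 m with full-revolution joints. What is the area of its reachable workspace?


r_max = L1 + L2 = 10.3 m
r_min = |L1 - L2| = 1.3 m
Area = pi*(r_max^2 - r_min^2)
= pi*(106.09 - 1.69)
= pi * 104.4
= 327.9823 m^2


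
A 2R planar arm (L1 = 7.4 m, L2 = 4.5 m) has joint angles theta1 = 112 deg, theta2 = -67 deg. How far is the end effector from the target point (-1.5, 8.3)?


End effector via forward kinematics:
x = L1*cos(t1) + L2*cos(t1+t2) = 0.4099
y = L1*sin(t1) + L2*sin(t1+t2) = 10.0431
Distance to target:
d = sqrt((-1.5 - 0.4099)^2 + (8.3 - 10.0431)^2)
= sqrt(3.6477 + 3.0385)
= 2.5858 m


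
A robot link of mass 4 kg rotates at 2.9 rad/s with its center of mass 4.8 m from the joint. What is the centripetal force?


F = m * omega^2 * r
= 4 * 2.9^2 * 4.8
= 4 * 8.41 * 4.8
= 161.472 N


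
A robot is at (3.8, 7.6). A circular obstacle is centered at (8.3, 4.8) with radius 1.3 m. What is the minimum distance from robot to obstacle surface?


center_dist = sqrt((3.8-8.3)^2 + (7.6-4.8)^2)
= sqrt(20.25 + 7.84)
= 5.3
min_dist = center_dist - radius = 5.3 - 1.3 = 4.0 m


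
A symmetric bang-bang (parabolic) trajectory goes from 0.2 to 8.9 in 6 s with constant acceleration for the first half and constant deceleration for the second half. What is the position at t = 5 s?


Symmetric rest-to-rest: each phase covers (pf-p0)/2 in time T/2. 0.5*a*(T/2)^2 = (pf-p0)/2 => a = 4*(pf-p0)/T^2
a = 4*(8.9-0.2)/6^2 = 0.9667
t = 5 is in the deceleration phase (t > T/2).
p = pf - 0.5*a*(T-t)^2 = 8.9 - 0.5*0.9667*1^2
= 8.4167


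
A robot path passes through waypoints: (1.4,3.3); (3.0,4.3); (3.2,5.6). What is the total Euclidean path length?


Segment lengths:
  seg1 = sqrt((1.6)^2 + (1.0)^2) = 1.8868
  seg2 = sqrt((0.2)^2 + (1.3)^2) = 1.3153
Total = 3.2021


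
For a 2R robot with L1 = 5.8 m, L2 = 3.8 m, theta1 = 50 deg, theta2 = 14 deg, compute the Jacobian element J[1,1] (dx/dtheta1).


J[1,1] = -L1*sin(t1) - L2*sin(t1+t2)
= -5.8*sin(50) - 3.8*sin(64)
= -7.8585


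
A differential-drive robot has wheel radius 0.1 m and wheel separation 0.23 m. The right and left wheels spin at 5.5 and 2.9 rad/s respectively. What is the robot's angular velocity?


vR = r*wR = 0.1*5.5 = 0.55 m/s
vL = r*wL = 0.1*2.9 = 0.29 m/s
v = (vR+vL)/2 = 0.42 m/s
omega = (vR-vL)/L = 1.1304 rad/s
angular velocity = 1.1304 rad/s


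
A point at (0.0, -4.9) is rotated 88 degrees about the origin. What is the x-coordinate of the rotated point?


x' = x*cos(theta) - y*sin(theta)
cos(88 deg) = 0.0349, sin(88 deg) = 0.9994
x' = 0.0 * 0.0349 - -4.9 * 0.9994
= 0.0 - -4.897
= 4.897


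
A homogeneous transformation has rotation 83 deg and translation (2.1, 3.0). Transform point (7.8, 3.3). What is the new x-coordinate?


x' = cos(theta)*px - sin(theta)*py + tx
= 0.1219*7.8 - 0.9925*3.3 + 2.1
= -0.2248


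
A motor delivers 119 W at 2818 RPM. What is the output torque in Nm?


omega = 2818 * 2*pi/60 = 295.1003 rad/s
tau = P / omega = 119 / 295.1003
= 0.4033 Nm


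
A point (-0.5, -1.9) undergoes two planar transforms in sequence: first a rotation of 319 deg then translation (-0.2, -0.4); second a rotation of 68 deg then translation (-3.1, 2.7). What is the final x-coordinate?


After transform 1:
x1 = cos(319)*-0.5 - sin(319)*-1.9 + -0.2 = -1.8239
y1 = sin(319)*-0.5 + cos(319)*-1.9 + -0.4 = -1.5059
After transform 2:
x2 = cos(68)*-1.8239 - sin(68)*-1.5059 + -3.1
= -2.387
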